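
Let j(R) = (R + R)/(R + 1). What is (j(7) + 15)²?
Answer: 4489/16 ≈ 280.56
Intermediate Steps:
j(R) = 2*R/(1 + R) (j(R) = (2*R)/(1 + R) = 2*R/(1 + R))
(j(7) + 15)² = (2*7/(1 + 7) + 15)² = (2*7/8 + 15)² = (2*7*(⅛) + 15)² = (7/4 + 15)² = (67/4)² = 4489/16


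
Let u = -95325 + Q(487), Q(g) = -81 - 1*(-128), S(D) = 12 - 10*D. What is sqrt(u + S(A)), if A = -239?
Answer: 2*I*sqrt(23219) ≈ 304.76*I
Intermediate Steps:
Q(g) = 47 (Q(g) = -81 + 128 = 47)
u = -95278 (u = -95325 + 47 = -95278)
sqrt(u + S(A)) = sqrt(-95278 + (12 - 10*(-239))) = sqrt(-95278 + (12 + 2390)) = sqrt(-95278 + 2402) = sqrt(-92876) = 2*I*sqrt(23219)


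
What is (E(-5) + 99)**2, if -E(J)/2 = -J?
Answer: 7921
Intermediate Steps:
E(J) = 2*J (E(J) = -(-2)*J = 2*J)
(E(-5) + 99)**2 = (2*(-5) + 99)**2 = (-10 + 99)**2 = 89**2 = 7921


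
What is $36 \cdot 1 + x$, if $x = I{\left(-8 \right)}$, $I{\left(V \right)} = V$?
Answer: $28$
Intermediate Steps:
$x = -8$
$36 \cdot 1 + x = 36 \cdot 1 - 8 = 36 - 8 = 28$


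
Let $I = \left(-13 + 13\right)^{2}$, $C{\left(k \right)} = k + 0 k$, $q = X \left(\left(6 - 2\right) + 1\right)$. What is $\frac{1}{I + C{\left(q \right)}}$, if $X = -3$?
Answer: $- \frac{1}{15} \approx -0.066667$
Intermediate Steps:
$q = -15$ ($q = - 3 \left(\left(6 - 2\right) + 1\right) = - 3 \left(4 + 1\right) = \left(-3\right) 5 = -15$)
$C{\left(k \right)} = k$ ($C{\left(k \right)} = k + 0 = k$)
$I = 0$ ($I = 0^{2} = 0$)
$\frac{1}{I + C{\left(q \right)}} = \frac{1}{0 - 15} = \frac{1}{-15} = - \frac{1}{15}$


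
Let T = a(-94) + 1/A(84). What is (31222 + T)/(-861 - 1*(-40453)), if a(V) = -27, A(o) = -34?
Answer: 1060629/1346128 ≈ 0.78791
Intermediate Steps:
T = -919/34 (T = -27 + 1/(-34) = -27 - 1/34 = -919/34 ≈ -27.029)
(31222 + T)/(-861 - 1*(-40453)) = (31222 - 919/34)/(-861 - 1*(-40453)) = 1060629/(34*(-861 + 40453)) = (1060629/34)/39592 = (1060629/34)*(1/39592) = 1060629/1346128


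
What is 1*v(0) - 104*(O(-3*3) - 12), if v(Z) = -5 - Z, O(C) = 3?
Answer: 931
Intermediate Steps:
1*v(0) - 104*(O(-3*3) - 12) = 1*(-5 - 1*0) - 104*(3 - 12) = 1*(-5 + 0) - 104*(-9) = 1*(-5) + 936 = -5 + 936 = 931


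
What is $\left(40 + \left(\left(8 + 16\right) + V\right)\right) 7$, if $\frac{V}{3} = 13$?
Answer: $721$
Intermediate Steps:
$V = 39$ ($V = 3 \cdot 13 = 39$)
$\left(40 + \left(\left(8 + 16\right) + V\right)\right) 7 = \left(40 + \left(\left(8 + 16\right) + 39\right)\right) 7 = \left(40 + \left(24 + 39\right)\right) 7 = \left(40 + 63\right) 7 = 103 \cdot 7 = 721$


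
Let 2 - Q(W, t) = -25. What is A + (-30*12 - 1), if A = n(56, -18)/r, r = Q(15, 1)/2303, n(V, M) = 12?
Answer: 5963/9 ≈ 662.56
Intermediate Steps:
Q(W, t) = 27 (Q(W, t) = 2 - 1*(-25) = 2 + 25 = 27)
r = 27/2303 ≈ 0.011724
A = 9212/9 (A = 12/(27/2303) = 12*(2303/27) = 9212/9 ≈ 1023.6)
A + (-30*12 - 1) = 9212/9 + (-30*12 - 1) = 9212/9 + (-360 - 1) = 9212/9 - 361 = 5963/9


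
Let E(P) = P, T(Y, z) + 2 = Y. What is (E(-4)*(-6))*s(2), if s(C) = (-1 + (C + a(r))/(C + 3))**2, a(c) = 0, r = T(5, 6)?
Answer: 216/25 ≈ 8.6400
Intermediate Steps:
T(Y, z) = -2 + Y
r = 3 (r = -2 + 5 = 3)
s(C) = (-1 + C/(3 + C))**2 (s(C) = (-1 + (C + 0)/(C + 3))**2 = (-1 + C/(3 + C))**2)
(E(-4)*(-6))*s(2) = (-4*(-6))*(9/(3 + 2)**2) = 24*(9/5**2) = 24*(9*(1/25)) = 24*(9/25) = 216/25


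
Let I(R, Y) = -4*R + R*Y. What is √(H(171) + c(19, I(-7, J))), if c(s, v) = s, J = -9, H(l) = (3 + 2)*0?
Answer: √19 ≈ 4.3589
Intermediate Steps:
H(l) = 0 (H(l) = 5*0 = 0)
√(H(171) + c(19, I(-7, J))) = √(0 + 19) = √19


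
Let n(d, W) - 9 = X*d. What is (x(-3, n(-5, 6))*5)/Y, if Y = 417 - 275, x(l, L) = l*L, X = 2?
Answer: 15/142 ≈ 0.10563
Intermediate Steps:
n(d, W) = 9 + 2*d
x(l, L) = L*l
Y = 142
(x(-3, n(-5, 6))*5)/Y = (((9 + 2*(-5))*(-3))*5)/142 = (((9 - 10)*(-3))*5)*(1/142) = (-1*(-3)*5)*(1/142) = (3*5)*(1/142) = 15*(1/142) = 15/142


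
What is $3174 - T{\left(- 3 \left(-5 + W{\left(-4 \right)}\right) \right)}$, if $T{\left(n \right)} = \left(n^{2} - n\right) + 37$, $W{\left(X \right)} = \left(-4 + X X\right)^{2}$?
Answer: $-171169$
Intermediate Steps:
$W{\left(X \right)} = \left(-4 + X^{2}\right)^{2}$
$T{\left(n \right)} = 37 + n^{2} - n$
$3174 - T{\left(- 3 \left(-5 + W{\left(-4 \right)}\right) \right)} = 3174 - \left(37 + \left(- 3 \left(-5 + \left(-4 + \left(-4\right)^{2}\right)^{2}\right)\right)^{2} - - 3 \left(-5 + \left(-4 + \left(-4\right)^{2}\right)^{2}\right)\right) = 3174 - \left(37 + \left(- 3 \left(-5 + \left(-4 + 16\right)^{2}\right)\right)^{2} - - 3 \left(-5 + \left(-4 + 16\right)^{2}\right)\right) = 3174 - \left(37 + \left(- 3 \left(-5 + 12^{2}\right)\right)^{2} - - 3 \left(-5 + 12^{2}\right)\right) = 3174 - \left(37 + \left(- 3 \left(-5 + 144\right)\right)^{2} - - 3 \left(-5 + 144\right)\right) = 3174 - \left(37 + \left(\left(-3\right) 139\right)^{2} - \left(-3\right) 139\right) = 3174 - \left(37 + \left(-417\right)^{2} - -417\right) = 3174 - \left(37 + 173889 + 417\right) = 3174 - 174343 = -171169$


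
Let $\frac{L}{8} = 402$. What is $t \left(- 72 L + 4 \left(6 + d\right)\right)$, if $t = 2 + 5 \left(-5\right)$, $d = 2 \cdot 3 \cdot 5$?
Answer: $5322384$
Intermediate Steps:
$L = 3216$ ($L = 8 \cdot 402 = 3216$)
$d = 30$ ($d = 6 \cdot 5 = 30$)
$t = -23$ ($t = 2 - 25 = -23$)
$t \left(- 72 L + 4 \left(6 + d\right)\right) = - 23 \left(\left(-72\right) 3216 + 4 \left(6 + 30\right)\right) = - 23 \left(-231552 + 4 \cdot 36\right) = - 23 \left(-231552 + 144\right) = \left(-23\right) \left(-231408\right) = 5322384$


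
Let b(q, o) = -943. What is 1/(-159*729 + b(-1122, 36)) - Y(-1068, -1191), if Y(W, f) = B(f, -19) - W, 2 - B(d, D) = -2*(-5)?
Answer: -123865241/116854 ≈ -1060.0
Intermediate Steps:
B(d, D) = -8 (B(d, D) = 2 - (-2)*(-5) = 2 - 1*10 = 2 - 10 = -8)
Y(W, f) = -8 - W
1/(-159*729 + b(-1122, 36)) - Y(-1068, -1191) = 1/(-159*729 - 943) - (-8 - 1*(-1068)) = 1/(-115911 - 943) - (-8 + 1068) = 1/(-116854) - 1*1060 = -1/116854 - 1060 = -123865241/116854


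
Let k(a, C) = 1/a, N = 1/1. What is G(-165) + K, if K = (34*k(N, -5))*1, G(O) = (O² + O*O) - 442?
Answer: 54042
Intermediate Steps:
G(O) = -442 + 2*O² (G(O) = (O² + O²) - 442 = 2*O² - 442 = -442 + 2*O²)
N = 1
K = 34 (K = (34/1)*1 = (34*1)*1 = 34*1 = 34)
G(-165) + K = (-442 + 2*(-165)²) + 34 = (-442 + 2*27225) + 34 = (-442 + 54450) + 34 = 54008 + 34 = 54042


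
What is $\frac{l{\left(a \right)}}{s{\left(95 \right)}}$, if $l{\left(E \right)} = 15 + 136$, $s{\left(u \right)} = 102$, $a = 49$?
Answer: $\frac{151}{102} \approx 1.4804$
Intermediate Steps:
$l{\left(E \right)} = 151$
$\frac{l{\left(a \right)}}{s{\left(95 \right)}} = \frac{151}{102}$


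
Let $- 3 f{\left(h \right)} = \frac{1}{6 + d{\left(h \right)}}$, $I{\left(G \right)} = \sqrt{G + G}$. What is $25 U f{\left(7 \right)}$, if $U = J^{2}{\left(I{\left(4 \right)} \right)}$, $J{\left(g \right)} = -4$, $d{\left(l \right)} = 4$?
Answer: $- \frac{40}{3} \approx -13.333$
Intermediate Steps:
$I{\left(G \right)} = \sqrt{2} \sqrt{G}$ ($I{\left(G \right)} = \sqrt{2 G} = \sqrt{2} \sqrt{G}$)
$f{\left(h \right)} = - \frac{1}{30}$ ($f{\left(h \right)} = - \frac{1}{3 \left(6 + 4\right)} = - \frac{1}{3 \cdot 10} = \left(- \frac{1}{3}\right) \frac{1}{10} = - \frac{1}{30}$)
$U = 16$ ($U = \left(-4\right)^{2} = 16$)
$25 U f{\left(7 \right)} = 25 \cdot 16 \left(- \frac{1}{30}\right) = 400 \left(- \frac{1}{30}\right) = - \frac{40}{3}$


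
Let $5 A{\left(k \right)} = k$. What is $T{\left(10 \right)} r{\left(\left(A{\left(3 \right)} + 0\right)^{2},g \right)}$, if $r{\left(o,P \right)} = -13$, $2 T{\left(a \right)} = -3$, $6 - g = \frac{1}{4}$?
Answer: $\frac{39}{2} \approx 19.5$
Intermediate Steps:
$A{\left(k \right)} = \frac{k}{5}$
$g = \frac{23}{4}$ ($g = 6 - \frac{1}{4} = \frac{23}{4} \approx 5.75$)
$T{\left(a \right)} = - \frac{3}{2}$ ($T{\left(a \right)} = \frac{1}{2} \left(-3\right) = - \frac{3}{2}$)
$T{\left(10 \right)} r{\left(\left(A{\left(3 \right)} + 0\right)^{2},g \right)} = \left(- \frac{3}{2}\right) \left(-13\right) = \frac{39}{2}$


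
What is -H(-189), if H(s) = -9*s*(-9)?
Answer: 15309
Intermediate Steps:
H(s) = 81*s
-H(-189) = -81*(-189) = -1*(-15309) = 15309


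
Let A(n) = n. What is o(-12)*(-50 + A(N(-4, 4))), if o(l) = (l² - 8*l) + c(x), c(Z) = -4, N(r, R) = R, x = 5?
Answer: -10856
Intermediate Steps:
o(l) = -4 + l² - 8*l (o(l) = (l² - 8*l) - 4 = -4 + l² - 8*l)
o(-12)*(-50 + A(N(-4, 4))) = (-4 + (-12)² - 8*(-12))*(-50 + 4) = (-4 + 144 + 96)*(-46) = 236*(-46) = -10856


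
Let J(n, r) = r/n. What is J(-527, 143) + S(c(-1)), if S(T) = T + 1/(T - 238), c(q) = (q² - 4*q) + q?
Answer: 459283/123318 ≈ 3.7244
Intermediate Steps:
c(q) = q² - 3*q
S(T) = T + 1/(-238 + T)
J(-527, 143) + S(c(-1)) = 143/(-527) + (1 + (-(-3 - 1))² - (-238)*(-3 - 1))/(-238 - (-3 - 1)) = 143*(-1/527) + (1 + (-1*(-4))² - (-238)*(-4))/(-238 - 1*(-4)) = -143/527 + (1 + 4² - 238*4)/(-238 + 4) = -143/527 + (1 + 16 - 952)/(-234) = -143/527 - 1/234*(-935) = -143/527 + 935/234 = 459283/123318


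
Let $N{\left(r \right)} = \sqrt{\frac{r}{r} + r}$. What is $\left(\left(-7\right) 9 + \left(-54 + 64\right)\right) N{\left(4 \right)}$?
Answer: $- 53 \sqrt{5} \approx -118.51$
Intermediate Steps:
$N{\left(r \right)} = \sqrt{1 + r}$
$\left(\left(-7\right) 9 + \left(-54 + 64\right)\right) N{\left(4 \right)} = \left(\left(-7\right) 9 + \left(-54 + 64\right)\right) \sqrt{1 + 4} = \left(-63 + 10\right) \sqrt{5} = - 53 \sqrt{5}$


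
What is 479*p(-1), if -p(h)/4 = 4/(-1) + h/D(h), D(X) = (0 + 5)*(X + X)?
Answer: 37362/5 ≈ 7472.4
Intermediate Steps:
D(X) = 10*X (D(X) = 5*(2*X) = 10*X)
p(h) = 78/5 (p(h) = -4*(4/(-1) + h/((10*h))) = -4*(4*(-1) + h*(1/(10*h))) = -4*(-4 + 1/10) = -4*(-39/10) = 78/5)
479*p(-1) = 479*(78/5) = 37362/5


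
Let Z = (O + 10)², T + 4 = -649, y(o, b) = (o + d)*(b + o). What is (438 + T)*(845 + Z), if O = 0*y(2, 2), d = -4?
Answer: -203175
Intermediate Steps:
y(o, b) = (-4 + o)*(b + o) (y(o, b) = (o - 4)*(b + o) = (-4 + o)*(b + o))
T = -653 (T = -4 - 649 = -653)
O = 0 (O = 0*(2² - 4*2 - 4*2 + 2*2) = 0*(4 - 8 - 8 + 4) = 0*(-8) = 0)
Z = 100 (Z = (0 + 10)² = 10² = 100)
(438 + T)*(845 + Z) = (438 - 653)*(845 + 100) = -215*945 = -203175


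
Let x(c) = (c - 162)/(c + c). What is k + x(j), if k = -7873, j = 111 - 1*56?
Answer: -866137/110 ≈ -7874.0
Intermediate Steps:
j = 55 (j = 111 - 56 = 55)
x(c) = (-162 + c)/(2*c) (x(c) = (-162 + c)/((2*c)) = (-162 + c)*(1/(2*c)) = (-162 + c)/(2*c))
k + x(j) = -7873 + (½)*(-162 + 55)/55 = -7873 + (½)*(1/55)*(-107) = -7873 - 107/110 = -866137/110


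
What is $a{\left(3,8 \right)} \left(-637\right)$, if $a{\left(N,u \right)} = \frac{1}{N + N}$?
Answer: $- \frac{637}{6} \approx -106.17$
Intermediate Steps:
$a{\left(N,u \right)} = \frac{1}{2 N}$
$a{\left(3,8 \right)} \left(-637\right) = \frac{1}{2 \cdot 3} \left(-637\right) = \frac{1}{2} \cdot \frac{1}{3} \left(-637\right) = \frac{1}{6} \left(-637\right) = - \frac{637}{6}$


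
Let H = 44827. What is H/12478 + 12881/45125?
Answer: 2183547493/563069750 ≈ 3.8779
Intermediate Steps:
H/12478 + 12881/45125 = 44827/12478 + 12881/45125 = 2183547493/563069750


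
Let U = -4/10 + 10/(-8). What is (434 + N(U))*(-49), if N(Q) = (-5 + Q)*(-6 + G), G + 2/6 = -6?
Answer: -1517089/60 ≈ -25285.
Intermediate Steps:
G = -19/3 (G = -⅓ - 6 = -19/3 ≈ -6.3333)
U = -33/20 (U = -4*⅒ + 10*(-⅛) = -⅖ - 5/4 = -33/20 ≈ -1.6500)
N(Q) = 185/3 - 37*Q/3 (N(Q) = (-5 + Q)*(-6 - 19/3) = (-5 + Q)*(-37/3) = 185/3 - 37*Q/3)
(434 + N(U))*(-49) = (434 + (185/3 - 37/3*(-33/20)))*(-49) = (434 + (185/3 + 407/20))*(-49) = (434 + 4921/60)*(-49) = (30961/60)*(-49) = -1517089/60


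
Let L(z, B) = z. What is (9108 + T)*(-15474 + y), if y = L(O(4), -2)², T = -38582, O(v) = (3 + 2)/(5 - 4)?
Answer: 455343826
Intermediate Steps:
O(v) = 5 (O(v) = 5/1 = 5*1 = 5)
y = 25 (y = 5² = 25)
(9108 + T)*(-15474 + y) = (9108 - 38582)*(-15474 + 25) = -29474*(-15449) = 455343826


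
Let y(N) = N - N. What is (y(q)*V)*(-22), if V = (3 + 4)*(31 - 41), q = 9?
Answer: 0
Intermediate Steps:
y(N) = 0
V = -70 (V = 7*(-10) = -70)
(y(q)*V)*(-22) = (0*(-70))*(-22) = 0*(-22) = 0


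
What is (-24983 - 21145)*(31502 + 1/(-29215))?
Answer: -42453025092912/29215 ≈ -1.4531e+9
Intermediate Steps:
(-24983 - 21145)*(31502 + 1/(-29215)) = -46128*(31502 - 1/29215) = -46128*920330929/29215 = -42453025092912/29215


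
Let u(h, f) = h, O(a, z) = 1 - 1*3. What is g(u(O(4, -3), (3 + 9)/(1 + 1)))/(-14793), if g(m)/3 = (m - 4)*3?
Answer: 18/4931 ≈ 0.0036504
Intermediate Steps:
O(a, z) = -2 (O(a, z) = 1 - 3 = -2)
g(m) = -36 + 9*m (g(m) = 3*((m - 4)*3) = 3*((-4 + m)*3) = 3*(-12 + 3*m) = -36 + 9*m)
g(u(O(4, -3), (3 + 9)/(1 + 1)))/(-14793) = (-36 + 9*(-2))/(-14793) = (-36 - 18)*(-1/14793) = -54*(-1/14793) = 18/4931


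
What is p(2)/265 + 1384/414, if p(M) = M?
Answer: 183794/54855 ≈ 3.3505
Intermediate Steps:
p(2)/265 + 1384/414 = 2/265 + 1384/414 = 2*(1/265) + 1384*(1/414) = 2/265 + 692/207 = 183794/54855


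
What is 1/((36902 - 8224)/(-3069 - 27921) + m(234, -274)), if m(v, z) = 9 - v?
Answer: -15495/3500714 ≈ -0.0044262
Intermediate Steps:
1/((36902 - 8224)/(-3069 - 27921) + m(234, -274)) = 1/((36902 - 8224)/(-3069 - 27921) + (9 - 1*234)) = 1/(28678/(-30990) + (9 - 234)) = 1/(28678*(-1/30990) - 225) = 1/(-14339/15495 - 225) = 1/(-3500714/15495) = -15495/3500714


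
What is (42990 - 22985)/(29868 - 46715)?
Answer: -20005/16847 ≈ -1.1875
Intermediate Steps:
(42990 - 22985)/(29868 - 46715) = 20005/(-16847) = 20005*(-1/16847) = -20005/16847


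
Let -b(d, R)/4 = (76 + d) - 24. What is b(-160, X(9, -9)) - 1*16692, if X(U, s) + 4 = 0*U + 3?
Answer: -16260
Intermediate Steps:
X(U, s) = -1 (X(U, s) = -4 + (0*U + 3) = -4 + (0 + 3) = -4 + 3 = -1)
b(d, R) = -208 - 4*d (b(d, R) = -4*((76 + d) - 24) = -4*(52 + d) = -208 - 4*d)
b(-160, X(9, -9)) - 1*16692 = (-208 - 4*(-160)) - 1*16692 = (-208 + 640) - 16692 = 432 - 16692 = -16260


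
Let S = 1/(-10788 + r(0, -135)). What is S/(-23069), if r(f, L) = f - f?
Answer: 1/248868372 ≈ 4.0182e-9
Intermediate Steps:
r(f, L) = 0
S = -1/10788 (S = 1/(-10788 + 0) = 1/(-10788) = -1/10788 ≈ -9.2696e-5)
S/(-23069) = -1/10788/(-23069) = -1/10788*(-1/23069) = 1/248868372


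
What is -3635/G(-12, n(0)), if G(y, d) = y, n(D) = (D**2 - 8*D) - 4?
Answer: 3635/12 ≈ 302.92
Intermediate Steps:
n(D) = -4 + D**2 - 8*D
-3635/G(-12, n(0)) = -3635/(-12) = -3635*(-1/12) = 3635/12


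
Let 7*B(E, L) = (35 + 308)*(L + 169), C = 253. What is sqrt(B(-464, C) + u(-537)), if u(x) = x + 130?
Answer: sqrt(20271) ≈ 142.38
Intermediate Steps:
u(x) = 130 + x
B(E, L) = 8281 + 49*L (B(E, L) = ((35 + 308)*(L + 169))/7 = (343*(169 + L))/7 = (57967 + 343*L)/7 = 8281 + 49*L)
sqrt(B(-464, C) + u(-537)) = sqrt((8281 + 49*253) + (130 - 537)) = sqrt((8281 + 12397) - 407) = sqrt(20678 - 407) = sqrt(20271)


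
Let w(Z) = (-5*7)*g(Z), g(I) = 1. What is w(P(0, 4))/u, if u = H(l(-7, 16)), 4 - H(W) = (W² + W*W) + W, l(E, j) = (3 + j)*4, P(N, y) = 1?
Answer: 35/11624 ≈ 0.0030110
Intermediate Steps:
l(E, j) = 12 + 4*j
H(W) = 4 - W - 2*W² (H(W) = 4 - ((W² + W*W) + W) = 4 - ((W² + W²) + W) = 4 - (2*W² + W) = 4 - (W + 2*W²) = 4 + (-W - 2*W²) = 4 - W - 2*W²)
w(Z) = -35 (w(Z) = -5*7*1 = -35*1 = -35)
u = -11624 (u = 4 - (12 + 4*16) - 2*(12 + 4*16)² = 4 - (12 + 64) - 2*(12 + 64)² = 4 - 1*76 - 2*76² = 4 - 76 - 2*5776 = 4 - 76 - 11552 = -11624)
w(P(0, 4))/u = -35/(-11624) = -35*(-1/11624) = 35/11624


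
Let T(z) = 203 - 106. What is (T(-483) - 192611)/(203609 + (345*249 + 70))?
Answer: -96257/144792 ≈ -0.66479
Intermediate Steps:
T(z) = 97
(T(-483) - 192611)/(203609 + (345*249 + 70)) = (97 - 192611)/(203609 + (345*249 + 70)) = -192514/(203609 + (85905 + 70)) = -192514/(203609 + 85975) = -192514/289584 = -192514*1/289584 = -96257/144792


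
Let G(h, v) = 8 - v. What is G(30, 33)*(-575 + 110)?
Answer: 11625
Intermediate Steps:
G(30, 33)*(-575 + 110) = (8 - 1*33)*(-575 + 110) = (8 - 33)*(-465) = -25*(-465) = 11625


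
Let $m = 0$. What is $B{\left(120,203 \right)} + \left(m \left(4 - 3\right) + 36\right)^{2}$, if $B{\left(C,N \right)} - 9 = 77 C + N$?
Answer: $10748$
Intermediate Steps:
$B{\left(C,N \right)} = 9 + N + 77 C$ ($B{\left(C,N \right)} = 9 + \left(77 C + N\right) = 9 + \left(N + 77 C\right) = 9 + N + 77 C$)
$B{\left(120,203 \right)} + \left(m \left(4 - 3\right) + 36\right)^{2} = \left(9 + 203 + 77 \cdot 120\right) + \left(0 \left(4 - 3\right) + 36\right)^{2} = \left(9 + 203 + 9240\right) + \left(0 \cdot 1 + 36\right)^{2} = 9452 + \left(0 + 36\right)^{2} = 9452 + 36^{2} = 9452 + 1296 = 10748$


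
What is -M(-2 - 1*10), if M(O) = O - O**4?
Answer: 20748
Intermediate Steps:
-M(-2 - 1*10) = -((-2 - 1*10) - (-2 - 1*10)**4) = -((-2 - 10) - (-2 - 10)**4) = -(-12 - 1*(-12)**4) = -(-12 - 1*20736) = -(-12 - 20736) = -1*(-20748) = 20748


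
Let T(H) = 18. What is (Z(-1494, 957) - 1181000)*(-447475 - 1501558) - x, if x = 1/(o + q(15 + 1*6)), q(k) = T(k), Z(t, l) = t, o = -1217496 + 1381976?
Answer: 379121802316022395/164498 ≈ 2.3047e+12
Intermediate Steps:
o = 164480
q(k) = 18
x = 1/164498 (x = 1/(164480 + 18) = 1/164498 ≈ 6.0791e-6)
(Z(-1494, 957) - 1181000)*(-447475 - 1501558) - x = (-1494 - 1181000)*(-447475 - 1501558) - 1*1/164498 = -1182494*(-1949033) - 1/164498 = 2304719828302 - 1/164498 = 379121802316022395/164498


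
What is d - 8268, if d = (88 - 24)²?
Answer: -4172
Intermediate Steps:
d = 4096 (d = 64² = 4096)
d - 8268 = 4096 - 8268 = -4172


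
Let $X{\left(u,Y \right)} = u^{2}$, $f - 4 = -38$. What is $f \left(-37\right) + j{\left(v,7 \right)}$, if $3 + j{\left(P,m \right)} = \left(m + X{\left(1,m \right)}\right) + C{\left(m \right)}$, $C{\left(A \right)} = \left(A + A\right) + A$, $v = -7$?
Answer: $1284$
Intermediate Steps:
$f = -34$ ($f = 4 - 38 = -34$)
$C{\left(A \right)} = 3 A$ ($C{\left(A \right)} = 2 A + A = 3 A$)
$j{\left(P,m \right)} = -2 + 4 m$ ($j{\left(P,m \right)} = -3 + \left(\left(m + 1^{2}\right) + 3 m\right) = -3 + \left(\left(m + 1\right) + 3 m\right) = -3 + \left(\left(1 + m\right) + 3 m\right) = -3 + \left(1 + 4 m\right) = -2 + 4 m$)
$f \left(-37\right) + j{\left(v,7 \right)} = \left(-34\right) \left(-37\right) + \left(-2 + 4 \cdot 7\right) = 1258 + \left(-2 + 28\right) = 1258 + 26 = 1284$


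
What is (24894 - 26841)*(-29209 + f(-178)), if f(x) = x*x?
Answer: -4818825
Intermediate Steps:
f(x) = x²
(24894 - 26841)*(-29209 + f(-178)) = (24894 - 26841)*(-29209 + (-178)²) = -1947*(-29209 + 31684) = -1947*2475 = -4818825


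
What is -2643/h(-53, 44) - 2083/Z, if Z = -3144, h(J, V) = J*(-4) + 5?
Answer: -7857581/682248 ≈ -11.517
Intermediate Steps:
h(J, V) = 5 - 4*J (h(J, V) = -4*J + 5 = 5 - 4*J)
-2643/h(-53, 44) - 2083/Z = -2643/(5 - 4*(-53)) - 2083/(-3144) = -2643/(5 + 212) - 2083*(-1/3144) = -2643/217 + 2083/3144 = -7857581/682248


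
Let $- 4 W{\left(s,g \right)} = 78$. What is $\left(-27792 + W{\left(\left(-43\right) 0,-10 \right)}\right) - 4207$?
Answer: $- \frac{64037}{2} \approx -32019.0$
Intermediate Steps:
$W{\left(s,g \right)} = - \frac{39}{2}$ ($W{\left(s,g \right)} = \left(- \frac{1}{4}\right) 78 = - \frac{39}{2}$)
$\left(-27792 + W{\left(\left(-43\right) 0,-10 \right)}\right) - 4207 = \left(-27792 - \frac{39}{2}\right) - 4207 = - \frac{55623}{2} - 4207 = - \frac{64037}{2}$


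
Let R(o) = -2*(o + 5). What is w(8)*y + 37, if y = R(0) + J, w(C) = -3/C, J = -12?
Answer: 181/4 ≈ 45.250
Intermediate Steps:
R(o) = -10 - 2*o (R(o) = -2*(5 + o) = -10 - 2*o)
y = -22 (y = (-10 - 2*0) - 12 = (-10 + 0) - 12 = -10 - 12 = -22)
w(8)*y + 37 = -3/8*(-22) + 37 = 33/4 + 37 = 181/4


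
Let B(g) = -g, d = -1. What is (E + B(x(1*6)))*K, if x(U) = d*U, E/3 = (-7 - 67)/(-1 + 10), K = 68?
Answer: -3808/3 ≈ -1269.3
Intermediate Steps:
E = -74/3 (E = 3*((-7 - 67)/(-1 + 10)) = 3*(-74/9) = -74/3 ≈ -24.667)
x(U) = -U
(E + B(x(1*6)))*K = (-74/3 - (-1)*1*6)*68 = (-74/3 - (-1)*6)*68 = (-74/3 - 1*(-6))*68 = (-74/3 + 6)*68 = -56/3*68 = -3808/3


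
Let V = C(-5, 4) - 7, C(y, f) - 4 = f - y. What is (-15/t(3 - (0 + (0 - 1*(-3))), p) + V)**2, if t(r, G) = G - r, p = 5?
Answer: 9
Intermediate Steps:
C(y, f) = 4 + f - y (C(y, f) = 4 + (f - y) = 4 + f - y)
V = 6 (V = (4 + 4 - 1*(-5)) - 7 = (4 + 4 + 5) - 7 = 13 - 7 = 6)
(-15/t(3 - (0 + (0 - 1*(-3))), p) + V)**2 = (-15/(5 - (3 - (0 + (0 - 1*(-3))))) + 6)**2 = (-15/(5 - (3 - (0 + (0 + 3)))) + 6)**2 = (-15/(5 - (3 - (0 + 3))) + 6)**2 = (-15/(5 - (3 - 1*3)) + 6)**2 = (-15/(5 - (3 - 3)) + 6)**2 = (-15/(5 - 1*0) + 6)**2 = (-15/(5 + 0) + 6)**2 = (-15/5 + 6)**2 = (-15*1/5 + 6)**2 = (-3 + 6)**2 = 3**2 = 9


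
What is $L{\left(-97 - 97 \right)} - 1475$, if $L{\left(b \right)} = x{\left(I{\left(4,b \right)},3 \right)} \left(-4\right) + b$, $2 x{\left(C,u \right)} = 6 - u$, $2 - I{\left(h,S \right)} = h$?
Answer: $-1675$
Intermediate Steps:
$I{\left(h,S \right)} = 2 - h$
$x{\left(C,u \right)} = 3 - \frac{u}{2}$ ($x{\left(C,u \right)} = \frac{6 - u}{2} = 3 - \frac{u}{2}$)
$L{\left(b \right)} = -6 + b$ ($L{\left(b \right)} = \left(3 - \frac{3}{2}\right) \left(-4\right) + b = \frac{3}{2} \left(-4\right) + b = -6 + b$)
$L{\left(-97 - 97 \right)} - 1475 = \left(-6 - 194\right) - 1475 = -200 - 1475 = -1675$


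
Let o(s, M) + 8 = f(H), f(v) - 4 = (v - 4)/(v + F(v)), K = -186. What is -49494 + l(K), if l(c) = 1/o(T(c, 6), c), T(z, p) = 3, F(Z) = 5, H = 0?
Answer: -1187861/24 ≈ -49494.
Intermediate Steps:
f(v) = 4 + (-4 + v)/(5 + v) (f(v) = 4 + (v - 4)/(v + 5) = 4 + (-4 + v)/(5 + v))
o(s, M) = -24/5 (o(s, M) = -8 + (16 + 5*0)/(5 + 0) = -8 + (16 + 0)/5 = -8 + (⅕)*16 = -8 + 16/5 = -24/5)
l(c) = -5/24 (l(c) = 1/(-24/5) = -5/24)
-49494 + l(K) = -49494 - 5/24 = -1187861/24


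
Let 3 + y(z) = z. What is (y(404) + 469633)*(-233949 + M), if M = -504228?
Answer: -346968288018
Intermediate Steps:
y(z) = -3 + z
(y(404) + 469633)*(-233949 + M) = ((-3 + 404) + 469633)*(-233949 - 504228) = (401 + 469633)*(-738177) = 470034*(-738177) = -346968288018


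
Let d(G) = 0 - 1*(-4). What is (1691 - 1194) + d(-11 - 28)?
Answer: 501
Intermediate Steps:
d(G) = 4 (d(G) = 0 + 4 = 4)
(1691 - 1194) + d(-11 - 28) = (1691 - 1194) + 4 = 497 + 4 = 501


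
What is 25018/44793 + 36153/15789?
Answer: 95924311/33677937 ≈ 2.8483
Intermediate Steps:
25018/44793 + 36153/15789 = 25018*(1/44793) + 36153*(1/15789) = 3574/6399 + 12051/5263 = 95924311/33677937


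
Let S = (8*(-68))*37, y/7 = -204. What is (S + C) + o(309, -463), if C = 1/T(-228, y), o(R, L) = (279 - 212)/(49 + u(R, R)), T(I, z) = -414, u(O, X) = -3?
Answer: -4166195/207 ≈ -20127.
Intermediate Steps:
y = -1428 (y = 7*(-204) = -1428)
S = -20128 (S = -544*37 = -20128)
o(R, L) = 67/46 (o(R, L) = (279 - 212)/(49 - 3) = 67/46)
C = -1/414 (C = 1/(-414) = -1/414 ≈ -0.0024155)
(S + C) + o(309, -463) = (-20128 - 1/414) + 67/46 = -8332993/414 + 67/46 = -4166195/207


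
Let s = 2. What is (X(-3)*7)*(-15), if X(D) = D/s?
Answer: 315/2 ≈ 157.50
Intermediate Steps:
X(D) = D/2
(X(-3)*7)*(-15) = (((½)*(-3))*7)*(-15) = -3/2*7*(-15) = -21/2*(-15) = 315/2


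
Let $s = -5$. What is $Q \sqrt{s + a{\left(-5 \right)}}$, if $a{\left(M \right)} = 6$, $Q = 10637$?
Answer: $10637$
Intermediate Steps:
$Q \sqrt{s + a{\left(-5 \right)}} = 10637 \sqrt{-5 + 6} = 10637 \sqrt{1} = 10637 \cdot 1 = 10637$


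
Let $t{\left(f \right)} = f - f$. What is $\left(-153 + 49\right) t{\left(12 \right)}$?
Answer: $0$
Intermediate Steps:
$t{\left(f \right)} = 0$
$\left(-153 + 49\right) t{\left(12 \right)} = \left(-153 + 49\right) 0 = \left(-104\right) 0 = 0$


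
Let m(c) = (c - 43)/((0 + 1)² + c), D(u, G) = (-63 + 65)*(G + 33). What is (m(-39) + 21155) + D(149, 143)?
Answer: 408674/19 ≈ 21509.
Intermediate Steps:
D(u, G) = 66 + 2*G (D(u, G) = 2*(33 + G) = 66 + 2*G)
m(c) = (-43 + c)/(1 + c) (m(c) = (-43 + c)/(1² + c) = (-43 + c)/(1 + c))
(m(-39) + 21155) + D(149, 143) = ((-43 - 39)/(1 - 39) + 21155) + (66 + 2*143) = (-82/(-38) + 21155) + (66 + 286) = (-1/38*(-82) + 21155) + 352 = (41/19 + 21155) + 352 = 401986/19 + 352 = 408674/19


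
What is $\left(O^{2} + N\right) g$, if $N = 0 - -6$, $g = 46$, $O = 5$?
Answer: $1426$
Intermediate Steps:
$N = 6$ ($N = 0 + 6 = 6$)
$\left(O^{2} + N\right) g = \left(5^{2} + 6\right) 46 = \left(25 + 6\right) 46 = 31 \cdot 46 = 1426$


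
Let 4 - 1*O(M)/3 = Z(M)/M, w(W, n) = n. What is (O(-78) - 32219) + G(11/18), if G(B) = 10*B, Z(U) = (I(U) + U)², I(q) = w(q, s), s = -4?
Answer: -3737246/117 ≈ -31942.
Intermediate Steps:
I(q) = -4
Z(U) = (-4 + U)²
O(M) = 12 - 3*(-4 + M)²/M
(O(-78) - 32219) + G(11/18) = ((12 - 3*(-4 - 78)²/(-78)) - 32219) + 10*(11/18) = ((12 - 3*(-1/78)*(-82)²) - 32219) + 10*(11*(1/18)) = ((12 - 3*(-1/78)*6724) - 32219) + 10*(11/18) = ((12 + 3362/13) - 32219) + 55/9 = (3518/13 - 32219) + 55/9 = -415329/13 + 55/9 = -3737246/117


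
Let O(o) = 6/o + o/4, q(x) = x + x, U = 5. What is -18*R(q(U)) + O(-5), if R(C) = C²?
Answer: -36049/20 ≈ -1802.4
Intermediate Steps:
q(x) = 2*x
O(o) = 6/o + o/4 (O(o) = 6/o + o*(¼) = 6/o + o/4)
-18*R(q(U)) + O(-5) = -18*(2*5)² + (6/(-5) + (¼)*(-5)) = -18*10² + (6*(-⅕) - 5/4) = -18*100 + (-6/5 - 5/4) = -1800 - 49/20 = -36049/20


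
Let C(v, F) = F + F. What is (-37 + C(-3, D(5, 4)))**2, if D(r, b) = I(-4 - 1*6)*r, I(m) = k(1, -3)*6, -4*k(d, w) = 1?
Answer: 2704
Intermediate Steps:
k(d, w) = -1/4 (k(d, w) = -1/4*1 = -1/4)
I(m) = -3/2 (I(m) = -1/4*6 = -3/2)
D(r, b) = -3*r/2
C(v, F) = 2*F
(-37 + C(-3, D(5, 4)))**2 = (-37 + 2*(-3/2*5))**2 = (-37 + 2*(-15/2))**2 = (-37 - 15)**2 = (-52)**2 = 2704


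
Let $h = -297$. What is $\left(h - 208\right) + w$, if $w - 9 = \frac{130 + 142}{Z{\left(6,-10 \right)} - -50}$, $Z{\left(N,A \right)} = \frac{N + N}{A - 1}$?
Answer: $- \frac{131928}{269} \approx -490.44$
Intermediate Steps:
$Z{\left(N,A \right)} = \frac{2 N}{-1 + A}$
$w = \frac{3917}{269}$ ($w = 9 + \frac{130 + 142}{2 \cdot 6 \frac{1}{-1 - 10} - -50} = 9 + \frac{272}{2 \cdot 6 \frac{1}{-11} + 50} = 9 + \frac{272}{2 \cdot 6 \left(- \frac{1}{11}\right) + 50} = 9 + \frac{272}{- \frac{12}{11} + 50} = 9 + \frac{272}{\frac{538}{11}} = 9 + 272 \cdot \frac{11}{538} = 9 + \frac{1496}{269} = \frac{3917}{269} \approx 14.561$)
$\left(h - 208\right) + w = \left(-297 - 208\right) + \frac{3917}{269} = -505 + \frac{3917}{269} = - \frac{131928}{269}$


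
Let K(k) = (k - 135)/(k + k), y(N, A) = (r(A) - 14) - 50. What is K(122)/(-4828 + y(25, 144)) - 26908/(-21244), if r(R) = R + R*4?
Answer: 6847939779/5406428048 ≈ 1.2666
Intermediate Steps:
r(R) = 5*R (r(R) = R + 4*R = 5*R)
y(N, A) = -64 + 5*A (y(N, A) = (5*A - 14) - 50 = (-14 + 5*A) - 50 = -64 + 5*A)
K(k) = (-135 + k)/(2*k) (K(k) = (-135 + k)/((2*k)) = (-135 + k)*(1/(2*k)) = (-135 + k)/(2*k))
K(122)/(-4828 + y(25, 144)) - 26908/(-21244) = ((1/2)*(-135 + 122)/122)/(-4828 + (-64 + 5*144)) - 26908/(-21244) = ((1/2)*(1/122)*(-13))/(-4828 + (-64 + 720)) - 26908*(-1/21244) = -13/(244*(-4828 + 656)) + 6727/5311 = -13/244/(-4172) + 6727/5311 = -13/244*(-1/4172) + 6727/5311 = 13/1017968 + 6727/5311 = 6847939779/5406428048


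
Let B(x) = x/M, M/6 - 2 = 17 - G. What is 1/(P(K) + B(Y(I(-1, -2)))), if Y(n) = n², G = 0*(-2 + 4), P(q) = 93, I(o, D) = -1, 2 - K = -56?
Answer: 114/10603 ≈ 0.010752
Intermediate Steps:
K = 58 (K = 2 - 1*(-56) = 2 + 56 = 58)
G = 0 (G = 0*2 = 0)
M = 114 (M = 12 + 6*(17 - 1*0) = 12 + 6*(17 + 0) = 12 + 6*17 = 12 + 102 = 114)
B(x) = x/114
1/(P(K) + B(Y(I(-1, -2)))) = 1/(93 + (1/114)*(-1)²) = 1/(93 + (1/114)*1) = 1/(93 + 1/114) = 1/(10603/114) = 114/10603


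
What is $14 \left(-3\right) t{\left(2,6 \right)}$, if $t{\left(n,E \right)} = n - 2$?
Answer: $0$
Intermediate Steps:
$t{\left(n,E \right)} = -2 + n$
$14 \left(-3\right) t{\left(2,6 \right)} = 14 \left(-3\right) \left(-2 + 2\right) = \left(-42\right) 0 = 0$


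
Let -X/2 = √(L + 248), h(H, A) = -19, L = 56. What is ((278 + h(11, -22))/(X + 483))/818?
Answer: 125097/189835714 + 1036*√19/94917857 ≈ 0.00070655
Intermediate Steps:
X = -8*√19 (X = -2*√(56 + 248) = -8*√19 ≈ -34.871)
((278 + h(11, -22))/(X + 483))/818 = ((278 - 19)/(-8*√19 + 483))/818 = (259/(483 - 8*√19))*(1/818) = 259/(818*(483 - 8*√19))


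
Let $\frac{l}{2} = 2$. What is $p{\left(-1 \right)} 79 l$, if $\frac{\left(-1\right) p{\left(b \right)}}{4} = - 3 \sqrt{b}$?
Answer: $3792 i \approx 3792.0 i$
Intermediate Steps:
$l = 4$ ($l = 2 \cdot 2 = 4$)
$p{\left(b \right)} = 12 \sqrt{b}$ ($p{\left(b \right)} = - 4 \left(- 3 \sqrt{b}\right) = 12 \sqrt{b}$)
$p{\left(-1 \right)} 79 l = 12 \sqrt{-1} \cdot 79 \cdot 4 = 12 i 79 \cdot 4 = 948 i 4 = 3792 i$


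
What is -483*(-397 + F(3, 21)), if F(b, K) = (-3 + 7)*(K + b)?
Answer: 145383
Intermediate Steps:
F(b, K) = 4*K + 4*b (F(b, K) = 4*(K + b) = 4*K + 4*b)
-483*(-397 + F(3, 21)) = -483*(-397 + (4*21 + 4*3)) = -483*(-397 + (84 + 12)) = -483*(-397 + 96) = -483*(-301) = 145383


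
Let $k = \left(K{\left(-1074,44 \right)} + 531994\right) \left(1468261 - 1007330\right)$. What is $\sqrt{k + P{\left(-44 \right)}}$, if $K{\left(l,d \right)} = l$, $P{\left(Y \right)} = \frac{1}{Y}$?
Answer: $\frac{\sqrt{118443263475669}}{22} \approx 4.9469 \cdot 10^{5}$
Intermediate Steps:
$k = 244717486520$ ($k = \left(-1074 + 531994\right) \left(1468261 - 1007330\right) = 530920 \cdot 460931 = 244717486520$)
$\sqrt{k + P{\left(-44 \right)}} = \sqrt{244717486520 + \frac{1}{-44}} = \sqrt{244717486520 - \frac{1}{44}} = \sqrt{\frac{10767569406879}{44}} = \frac{\sqrt{118443263475669}}{22}$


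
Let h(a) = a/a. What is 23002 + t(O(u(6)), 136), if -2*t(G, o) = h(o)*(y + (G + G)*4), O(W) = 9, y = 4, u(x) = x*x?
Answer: 22964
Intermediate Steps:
u(x) = x**2
h(a) = 1
t(G, o) = -2 - 4*G (t(G, o) = -(4 + (G + G)*4)/2 = -(4 + (2*G)*4)/2 = -(4 + 8*G)/2 = -2 - 4*G)
23002 + t(O(u(6)), 136) = 23002 + (-2 - 4*9) = 23002 + (-2 - 36) = 23002 - 38 = 22964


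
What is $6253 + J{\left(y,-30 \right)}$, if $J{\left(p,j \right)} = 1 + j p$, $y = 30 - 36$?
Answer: $6434$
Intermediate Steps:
$y = -6$
$6253 + J{\left(y,-30 \right)} = 6253 + \left(1 - -180\right) = 6253 + \left(1 + 180\right) = 6253 + 181 = 6434$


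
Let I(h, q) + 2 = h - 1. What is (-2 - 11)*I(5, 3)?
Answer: -26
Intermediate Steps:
I(h, q) = -3 + h (I(h, q) = -2 + (h - 1) = -2 + (-1 + h) = -3 + h)
(-2 - 11)*I(5, 3) = (-2 - 11)*(-3 + 5) = -13*2 = -26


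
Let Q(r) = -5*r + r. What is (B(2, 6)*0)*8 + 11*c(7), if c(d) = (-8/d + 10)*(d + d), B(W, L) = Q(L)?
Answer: 1364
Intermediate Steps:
Q(r) = -4*r
B(W, L) = -4*L
c(d) = 2*d*(10 - 8/d) (c(d) = (10 - 8/d)*(2*d) = 2*d*(10 - 8/d))
(B(2, 6)*0)*8 + 11*c(7) = (-4*6*0)*8 + 11*(-16 + 20*7) = -24*0*8 + 11*(-16 + 140) = 0*8 + 11*124 = 0 + 1364 = 1364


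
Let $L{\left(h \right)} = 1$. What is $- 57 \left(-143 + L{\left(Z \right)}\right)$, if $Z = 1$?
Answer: $8094$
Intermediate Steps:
$- 57 \left(-143 + L{\left(Z \right)}\right) = - 57 \left(-143 + 1\right) = \left(-57\right) \left(-142\right) = 8094$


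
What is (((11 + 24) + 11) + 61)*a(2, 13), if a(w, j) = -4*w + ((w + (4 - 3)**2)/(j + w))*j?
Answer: -2889/5 ≈ -577.80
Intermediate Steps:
a(w, j) = -4*w + j*(1 + w)/(j + w) (a(w, j) = -4*w + ((w + 1**2)/(j + w))*j = -4*w + ((w + 1)/(j + w))*j = -4*w + ((1 + w)/(j + w))*j = -4*w + j*(1 + w)/(j + w))
(((11 + 24) + 11) + 61)*a(2, 13) = (((11 + 24) + 11) + 61)*((13 - 4*2**2 - 3*13*2)/(13 + 2)) = ((35 + 11) + 61)*((13 - 4*4 - 78)/15) = (46 + 61)*((13 - 16 - 78)/15) = 107*((1/15)*(-81)) = 107*(-27/5) = -2889/5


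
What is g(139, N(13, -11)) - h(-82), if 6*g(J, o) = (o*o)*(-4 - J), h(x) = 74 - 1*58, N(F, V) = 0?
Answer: -16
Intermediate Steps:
h(x) = 16 (h(x) = 74 - 58 = 16)
g(J, o) = o²*(-4 - J)/6 (g(J, o) = ((o*o)*(-4 - J))/6 = (o²*(-4 - J))/6 = o²*(-4 - J)/6)
g(139, N(13, -11)) - h(-82) = (⅙)*0²*(-4 - 1*139) - 1*16 = (⅙)*0*(-4 - 139) - 16 = (⅙)*0*(-143) - 16 = 0 - 16 = -16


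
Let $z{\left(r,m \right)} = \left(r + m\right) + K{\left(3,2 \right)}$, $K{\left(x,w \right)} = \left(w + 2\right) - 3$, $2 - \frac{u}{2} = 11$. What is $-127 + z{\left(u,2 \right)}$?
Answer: $-142$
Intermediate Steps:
$u = -18$ ($u = 4 - 22 = -18$)
$K{\left(x,w \right)} = -1 + w$ ($K{\left(x,w \right)} = \left(2 + w\right) - 3 = -1 + w$)
$z{\left(r,m \right)} = 1 + m + r$ ($z{\left(r,m \right)} = \left(r + m\right) + \left(-1 + 2\right) = \left(m + r\right) + 1 = 1 + m + r$)
$-127 + z{\left(u,2 \right)} = -127 + \left(1 + 2 - 18\right) = -127 - 15 = -142$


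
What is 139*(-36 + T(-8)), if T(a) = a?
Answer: -6116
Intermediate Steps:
139*(-36 + T(-8)) = 139*(-36 - 8) = 139*(-44) = -6116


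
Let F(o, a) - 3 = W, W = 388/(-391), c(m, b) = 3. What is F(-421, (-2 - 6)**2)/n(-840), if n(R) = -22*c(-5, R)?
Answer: -785/25806 ≈ -0.030419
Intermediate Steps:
W = -388/391 (W = 388*(-1/391) = -388/391 ≈ -0.99233)
n(R) = -66 (n(R) = -22*3 = -66)
F(o, a) = 785/391 (F(o, a) = 3 - 388/391 = 785/391)
F(-421, (-2 - 6)**2)/n(-840) = (785/391)/(-66) = (785/391)*(-1/66) = -785/25806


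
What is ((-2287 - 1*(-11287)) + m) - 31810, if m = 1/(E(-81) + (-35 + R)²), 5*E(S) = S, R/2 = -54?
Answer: -2330360835/102164 ≈ -22810.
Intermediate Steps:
R = -108 (R = 2*(-54) = -108)
E(S) = S/5
m = 5/102164 (m = 1/((⅕)*(-81) + (-35 - 108)²) = 1/(-81/5 + (-143)²) = 1/(-81/5 + 20449) = 1/(102164/5) = 5/102164 ≈ 4.8941e-5)
((-2287 - 1*(-11287)) + m) - 31810 = ((-2287 - 1*(-11287)) + 5/102164) - 31810 = ((-2287 + 11287) + 5/102164) - 31810 = (9000 + 5/102164) - 31810 = 919476005/102164 - 31810 = -2330360835/102164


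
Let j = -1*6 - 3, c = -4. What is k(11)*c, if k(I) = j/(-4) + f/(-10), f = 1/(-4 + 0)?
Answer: -91/10 ≈ -9.1000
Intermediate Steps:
f = -1/4 (f = 1/(-4) = -1/4 ≈ -0.25000)
j = -9 (j = -6 - 3 = -9)
k(I) = 91/40 (k(I) = -9/(-4) - 1/4/(-10) = -9*(-1/4) - 1/4*(-1/10) = 9/4 + 1/40 = 91/40)
k(11)*c = (91/40)*(-4) = -91/10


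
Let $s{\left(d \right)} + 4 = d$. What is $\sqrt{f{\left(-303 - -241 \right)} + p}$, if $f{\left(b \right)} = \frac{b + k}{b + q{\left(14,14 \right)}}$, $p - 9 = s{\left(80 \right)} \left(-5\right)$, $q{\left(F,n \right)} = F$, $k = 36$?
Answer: $\frac{i \sqrt{53346}}{12} \approx 19.247 i$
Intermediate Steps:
$s{\left(d \right)} = -4 + d$
$p = -371$ ($p = 9 + \left(-4 + 80\right) \left(-5\right) = 9 + 76 \left(-5\right) = 9 - 380 = -371$)
$f{\left(b \right)} = \frac{36 + b}{14 + b}$ ($f{\left(b \right)} = \frac{b + 36}{b + 14} = \frac{36 + b}{14 + b}$)
$\sqrt{f{\left(-303 - -241 \right)} + p} = \sqrt{\frac{36 - 62}{14 - 62} - 371} = \sqrt{\frac{1}{-48} \left(-26\right) - 371} = \sqrt{\left(- \frac{1}{48}\right) \left(-26\right) - 371} = \sqrt{\frac{13}{24} - 371} = \sqrt{- \frac{8891}{24}} = \frac{i \sqrt{53346}}{12}$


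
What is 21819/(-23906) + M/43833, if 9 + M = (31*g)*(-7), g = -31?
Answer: -795791719/1047871698 ≈ -0.75944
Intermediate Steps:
M = 6718 (M = -9 + (31*(-31))*(-7) = -9 - 961*(-7) = -9 + 6727 = 6718)
21819/(-23906) + M/43833 = 21819/(-23906) + 6718/43833 = 21819*(-1/23906) + 6718*(1/43833) = -21819/23906 + 6718/43833 = -795791719/1047871698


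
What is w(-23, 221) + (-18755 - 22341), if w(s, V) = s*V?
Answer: -46179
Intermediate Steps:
w(s, V) = V*s
w(-23, 221) + (-18755 - 22341) = 221*(-23) + (-18755 - 22341) = -5083 - 41096 = -46179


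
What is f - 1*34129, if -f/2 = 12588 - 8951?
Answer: -41403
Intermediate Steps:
f = -7274 (f = -2*(12588 - 8951) = -2*3637 = -7274)
f - 1*34129 = -7274 - 1*34129 = -7274 - 34129 = -41403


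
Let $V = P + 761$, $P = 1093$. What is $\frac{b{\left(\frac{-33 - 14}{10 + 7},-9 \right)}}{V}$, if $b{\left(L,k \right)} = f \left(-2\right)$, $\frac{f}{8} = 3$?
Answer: $- \frac{8}{309} \approx -0.02589$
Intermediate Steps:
$f = 24$ ($f = 8 \cdot 3 = 24$)
$b{\left(L,k \right)} = -48$ ($b{\left(L,k \right)} = 24 \left(-2\right) = -48$)
$V = 1854$ ($V = 1093 + 761 = 1854$)
$\frac{b{\left(\frac{-33 - 14}{10 + 7},-9 \right)}}{V} = - \frac{48}{1854} = \left(-48\right) \frac{1}{1854} = - \frac{8}{309}$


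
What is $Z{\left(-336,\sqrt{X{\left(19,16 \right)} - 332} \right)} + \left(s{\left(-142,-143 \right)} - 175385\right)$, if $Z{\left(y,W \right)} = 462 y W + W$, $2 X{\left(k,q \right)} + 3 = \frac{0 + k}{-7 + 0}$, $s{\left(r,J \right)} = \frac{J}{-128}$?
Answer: $- \frac{22449137}{128} - \frac{310462 i \sqrt{4102}}{7} \approx -1.7538 \cdot 10^{5} - 2.8406 \cdot 10^{6} i$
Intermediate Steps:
$s{\left(r,J \right)} = - \frac{J}{128}$ ($s{\left(r,J \right)} = J \left(- \frac{1}{128}\right) = - \frac{J}{128}$)
$X{\left(k,q \right)} = - \frac{3}{2} - \frac{k}{14}$ ($X{\left(k,q \right)} = - \frac{3}{2} + \frac{\left(0 + k\right) \frac{1}{-7 + 0}}{2} = - \frac{3}{2} + \frac{k \frac{1}{-7}}{2} = - \frac{3}{2} + \frac{k \left(- \frac{1}{7}\right)}{2} = - \frac{3}{2} + \frac{\left(- \frac{1}{7}\right) k}{2} = - \frac{3}{2} - \frac{k}{14}$)
$Z{\left(y,W \right)} = W + 462 W y$ ($Z{\left(y,W \right)} = 462 W y + W = W + 462 W y$)
$Z{\left(-336,\sqrt{X{\left(19,16 \right)} - 332} \right)} + \left(s{\left(-142,-143 \right)} - 175385\right) = \sqrt{\left(- \frac{3}{2} - \frac{19}{14}\right) - 332} \left(1 + 462 \left(-336\right)\right) - \frac{22449137}{128} = \sqrt{\left(- \frac{3}{2} - \frac{19}{14}\right) - 332} \left(1 - 155232\right) + \left(\frac{143}{128} - 175385\right) = \sqrt{- \frac{20}{7} - 332} \left(-155231\right) - \frac{22449137}{128} = \sqrt{- \frac{2344}{7}} \left(-155231\right) - \frac{22449137}{128} = \frac{2 i \sqrt{4102}}{7} \left(-155231\right) - \frac{22449137}{128} = - \frac{310462 i \sqrt{4102}}{7} - \frac{22449137}{128} = - \frac{22449137}{128} - \frac{310462 i \sqrt{4102}}{7}$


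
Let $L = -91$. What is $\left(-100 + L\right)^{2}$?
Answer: $36481$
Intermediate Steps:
$\left(-100 + L\right)^{2} = \left(-100 - 91\right)^{2} = \left(-191\right)^{2} = 36481$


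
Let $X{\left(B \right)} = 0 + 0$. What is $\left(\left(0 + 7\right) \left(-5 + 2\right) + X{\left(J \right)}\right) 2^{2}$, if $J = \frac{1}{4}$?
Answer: $-84$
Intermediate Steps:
$J = \frac{1}{4} \approx 0.25$
$X{\left(B \right)} = 0$
$\left(\left(0 + 7\right) \left(-5 + 2\right) + X{\left(J \right)}\right) 2^{2} = \left(\left(0 + 7\right) \left(-5 + 2\right) + 0\right) 2^{2} = \left(7 \left(-3\right) + 0\right) 4 = \left(-21 + 0\right) 4 = \left(-21\right) 4 = -84$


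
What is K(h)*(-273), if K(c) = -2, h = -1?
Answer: 546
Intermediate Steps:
K(h)*(-273) = -2*(-273) = 546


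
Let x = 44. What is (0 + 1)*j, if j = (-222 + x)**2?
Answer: 31684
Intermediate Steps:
j = 31684 (j = (-222 + 44)**2 = (-178)**2 = 31684)
(0 + 1)*j = (0 + 1)*31684 = 1*31684 = 31684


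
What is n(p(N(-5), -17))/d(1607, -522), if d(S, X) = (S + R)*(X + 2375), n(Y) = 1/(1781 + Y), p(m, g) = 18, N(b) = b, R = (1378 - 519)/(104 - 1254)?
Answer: 1150/6157698016477 ≈ 1.8676e-10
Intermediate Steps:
R = -859/1150 (R = 859/(-1150) = 859*(-1/1150) = -859/1150 ≈ -0.74696)
d(S, X) = (2375 + X)*(-859/1150 + S) (d(S, X) = (S - 859/1150)*(X + 2375) = (-859/1150 + S)*(2375 + X) = (2375 + X)*(-859/1150 + S))
n(p(N(-5), -17))/d(1607, -522) = 1/((1781 + 18)*(-81605/46 + 2375*1607 - 859/1150*(-522) + 1607*(-522))) = 1/(1799*(-81605/46 + 3816625 + 224199/575 - 838854)) = 1/(1799*(3422844923/1150)) = (1/1799)*(1150/3422844923) = 1150/6157698016477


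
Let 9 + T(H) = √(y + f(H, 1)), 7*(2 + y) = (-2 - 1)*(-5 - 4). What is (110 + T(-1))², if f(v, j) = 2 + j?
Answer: (707 + √238)²/49 ≈ 10651.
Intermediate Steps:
y = 13/7 (y = -2 + ((-2 - 1)*(-5 - 4))/7 = -2 + (-3*(-9))/7 = -2 + (⅐)*27 = -2 + 27/7 = 13/7 ≈ 1.8571)
T(H) = -9 + √238/7 (T(H) = -9 + √(13/7 + (2 + 1)) = -9 + √(13/7 + 3) = -9 + √(34/7) = -9 + √238/7)
(110 + T(-1))² = (110 + (-9 + √238/7))² = (101 + √238/7)²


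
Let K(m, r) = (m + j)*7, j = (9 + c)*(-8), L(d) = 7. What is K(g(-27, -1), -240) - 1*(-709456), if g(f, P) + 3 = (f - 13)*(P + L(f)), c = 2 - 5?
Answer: 707419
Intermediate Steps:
c = -3
j = -48 (j = (9 - 3)*(-8) = 6*(-8) = -48)
g(f, P) = -3 + (-13 + f)*(7 + P) (g(f, P) = -3 + (f - 13)*(P + 7) = -3 + (-13 + f)*(7 + P))
K(m, r) = -336 + 7*m (K(m, r) = (m - 48)*7 = (-48 + m)*7 = -336 + 7*m)
K(g(-27, -1), -240) - 1*(-709456) = (-336 + 7*(-94 - 13*(-1) + 7*(-27) - 1*(-27))) - 1*(-709456) = (-336 + 7*(-94 + 13 - 189 + 27)) + 709456 = (-336 + 7*(-243)) + 709456 = (-336 - 1701) + 709456 = -2037 + 709456 = 707419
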